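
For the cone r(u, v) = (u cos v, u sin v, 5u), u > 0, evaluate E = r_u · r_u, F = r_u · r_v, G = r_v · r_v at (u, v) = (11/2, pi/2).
E = 26;  F = 0;  G = 121/4

Partials: r_u = (cos(v), sin(v), 5), r_v = (-u*sin(v), u*cos(v), 0). As functions of (u, v):
  E = r_u · r_u = 26,
  F = r_u · r_v = 0,
  G = r_v · r_v = u^2.
Evaluating at (u, v) = (11/2, pi/2): E = 26, F = 0, G = 121/4.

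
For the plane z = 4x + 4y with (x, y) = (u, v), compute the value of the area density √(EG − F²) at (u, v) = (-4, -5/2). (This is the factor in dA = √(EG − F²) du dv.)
√(EG − F²)|_{(-4, -5/2)} = sqrt(33)

E = 17, F = 16, G = 17, so EG − F² = 33. Taking the positive square root: √(EG − F²) = sqrt(33). At (u, v) = (-4, -5/2): sqrt(33).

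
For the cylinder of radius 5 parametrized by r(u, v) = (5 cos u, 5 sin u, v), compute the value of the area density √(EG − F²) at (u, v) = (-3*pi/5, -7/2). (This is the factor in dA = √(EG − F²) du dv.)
√(EG − F²)|_{(-3*pi/5, -7/2)} = 5

E = 25, F = 0, G = 1, so EG − F² = 25. Taking the positive square root: √(EG − F²) = 5. At (u, v) = (-3*pi/5, -7/2): 5.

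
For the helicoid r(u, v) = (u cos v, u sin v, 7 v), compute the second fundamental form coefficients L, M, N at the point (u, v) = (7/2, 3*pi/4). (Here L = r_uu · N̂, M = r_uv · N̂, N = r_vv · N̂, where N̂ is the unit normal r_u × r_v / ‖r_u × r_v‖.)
L = 0;  M = -2*sqrt(5)/5;  N = 0

Compute the unit normal N̂(u, v) = (7*sin(v)/sqrt(u^2 + 49), -7*cos(v)/sqrt(u^2 + 49), u/sqrt(u^2 + 49)), and the second partials r_uu, r_uv, r_vv. Take dot products:
  L(u, v) = r_uu · N̂ = 0,
  M(u, v) = r_uv · N̂ = -7/sqrt(u^2 + 49),
  N(u, v) = r_vv · N̂ = 0.
Evaluating at (u, v) = (7/2, 3*pi/4):
  L = 0, M = -2*sqrt(5)/5, N = 0.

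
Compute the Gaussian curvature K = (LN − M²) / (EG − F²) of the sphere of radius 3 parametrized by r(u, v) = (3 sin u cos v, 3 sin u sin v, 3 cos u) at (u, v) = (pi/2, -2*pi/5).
K = 1/9

Coefficients of the first fundamental form: E = 9, F = 0, G = 9*sin(u)^2.
Coefficients of the second fundamental form: L = -3*sin(u)/Abs(sin(u)), M = 0, N = -3*sin(u)^3/Abs(sin(u)).
Assemble K = (LN − M²)/(EG − F²) = 1/9. At (u, v) = (pi/2, -2*pi/5): K = 1/9.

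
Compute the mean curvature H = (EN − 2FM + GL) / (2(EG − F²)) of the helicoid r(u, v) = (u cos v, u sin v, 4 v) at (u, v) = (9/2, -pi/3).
H = 0

With E = 1, F = 0, G = u^2 + 16, L = 0, M = -4/sqrt(u^2 + 16), N = 0, assemble
  H = (EN − 2FM + GL) / (2(EG − F²)) = 0.
At (u, v) = (9/2, -pi/3): H = 0.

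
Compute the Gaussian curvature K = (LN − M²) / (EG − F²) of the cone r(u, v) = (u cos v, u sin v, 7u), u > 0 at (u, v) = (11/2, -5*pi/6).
K = 0

Coefficients of the first fundamental form: E = 50, F = 0, G = u^2.
Coefficients of the second fundamental form: L = 0, M = 0, N = 7*sqrt(2)*u^2/(10*Abs(u)).
Assemble K = (LN − M²)/(EG − F²) = 0. At (u, v) = (11/2, -5*pi/6): K = 0.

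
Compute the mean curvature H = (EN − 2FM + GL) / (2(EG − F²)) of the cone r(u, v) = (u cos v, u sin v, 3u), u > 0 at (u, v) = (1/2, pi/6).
H = 3*sqrt(10)/10

With E = 10, F = 0, G = u^2, L = 0, M = 0, N = 3*sqrt(10)*u^2/(10*Abs(u)), assemble
  H = (EN − 2FM + GL) / (2(EG − F²)) = 3*sqrt(10)/(20*Abs(u)).
At (u, v) = (1/2, pi/6): H = 3*sqrt(10)/10.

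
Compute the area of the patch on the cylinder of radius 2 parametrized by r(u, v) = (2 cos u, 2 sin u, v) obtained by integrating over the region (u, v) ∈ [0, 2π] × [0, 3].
Area = 12*pi

Area = ∫∫ √(EG − F²) du dv with √(EG − F²) = 2. Integrating over [0, 2π] × [0, 3] gives 12*pi.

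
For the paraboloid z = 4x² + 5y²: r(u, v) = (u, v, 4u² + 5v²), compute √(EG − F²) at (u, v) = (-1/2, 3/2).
√(EG − F²)|_{(-1/2, 3/2)} = 11*sqrt(2)

E = 64*u^2 + 1, F = 80*u*v, G = 100*v^2 + 1; EG − F² = 64*u^2 + 100*v^2 + 1; √(EG − F²) = sqrt(64*u^2 + 100*v^2 + 1). At the given point: 11*sqrt(2).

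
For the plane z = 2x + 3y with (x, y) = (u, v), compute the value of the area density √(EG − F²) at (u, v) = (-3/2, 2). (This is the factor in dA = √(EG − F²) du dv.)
√(EG − F²)|_{(-3/2, 2)} = sqrt(14)

E = 5, F = 6, G = 10, so EG − F² = 14. Taking the positive square root: √(EG − F²) = sqrt(14). At (u, v) = (-3/2, 2): sqrt(14).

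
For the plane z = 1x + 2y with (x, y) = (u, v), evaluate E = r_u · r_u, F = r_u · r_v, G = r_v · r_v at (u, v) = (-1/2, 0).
E = 2;  F = 2;  G = 5

Partials: r_u = (1, 0, 1), r_v = (0, 1, 2). As functions of (u, v):
  E = r_u · r_u = 2,
  F = r_u · r_v = 2,
  G = r_v · r_v = 5.
Evaluating at (u, v) = (-1/2, 0): E = 2, F = 2, G = 5.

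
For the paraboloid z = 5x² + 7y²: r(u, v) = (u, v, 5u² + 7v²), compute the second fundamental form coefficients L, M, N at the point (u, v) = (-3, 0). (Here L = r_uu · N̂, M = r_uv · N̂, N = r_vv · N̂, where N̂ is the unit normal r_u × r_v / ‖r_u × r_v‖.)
L = 10*sqrt(901)/901;  M = 0;  N = 14*sqrt(901)/901

Compute the unit normal N̂(u, v) = (-10*u/sqrt(100*u^2 + 196*v^2 + 1), -14*v/sqrt(100*u^2 + 196*v^2 + 1), 1/sqrt(100*u^2 + 196*v^2 + 1)), and the second partials r_uu, r_uv, r_vv. Take dot products:
  L(u, v) = r_uu · N̂ = 10/sqrt(100*u^2 + 196*v^2 + 1),
  M(u, v) = r_uv · N̂ = 0,
  N(u, v) = r_vv · N̂ = 14/sqrt(100*u^2 + 196*v^2 + 1).
Evaluating at (u, v) = (-3, 0):
  L = 10*sqrt(901)/901, M = 0, N = 14*sqrt(901)/901.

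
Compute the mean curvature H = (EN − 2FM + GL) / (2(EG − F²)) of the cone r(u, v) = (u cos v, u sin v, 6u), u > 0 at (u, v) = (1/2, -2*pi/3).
H = 6*sqrt(37)/37

With E = 37, F = 0, G = u^2, L = 0, M = 0, N = 6*sqrt(37)*u^2/(37*Abs(u)), assemble
  H = (EN − 2FM + GL) / (2(EG − F²)) = 3*sqrt(37)/(37*Abs(u)).
At (u, v) = (1/2, -2*pi/3): H = 6*sqrt(37)/37.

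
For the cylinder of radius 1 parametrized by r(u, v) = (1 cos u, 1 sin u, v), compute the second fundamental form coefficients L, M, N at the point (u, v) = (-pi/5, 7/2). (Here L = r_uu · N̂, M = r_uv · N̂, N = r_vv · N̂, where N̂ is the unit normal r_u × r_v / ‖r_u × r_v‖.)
L = -1;  M = 0;  N = 0

Compute the unit normal N̂(u, v) = (cos(u), sin(u), 0), and the second partials r_uu, r_uv, r_vv. Take dot products:
  L(u, v) = r_uu · N̂ = -1,
  M(u, v) = r_uv · N̂ = 0,
  N(u, v) = r_vv · N̂ = 0.
Evaluating at (u, v) = (-pi/5, 7/2):
  L = -1, M = 0, N = 0.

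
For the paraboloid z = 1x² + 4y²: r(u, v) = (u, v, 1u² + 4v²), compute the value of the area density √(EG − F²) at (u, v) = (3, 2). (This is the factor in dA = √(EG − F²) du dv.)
√(EG − F²)|_{(3, 2)} = sqrt(293)

E = 4*u^2 + 1, F = 16*u*v, G = 64*v^2 + 1, so EG − F² = 4*u^2 + 64*v^2 + 1. Taking the positive square root: √(EG − F²) = sqrt(4*u^2 + 64*v^2 + 1). At (u, v) = (3, 2): sqrt(293).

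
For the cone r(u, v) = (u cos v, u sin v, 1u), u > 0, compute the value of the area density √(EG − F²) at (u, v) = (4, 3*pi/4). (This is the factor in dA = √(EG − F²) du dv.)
√(EG − F²)|_{(4, 3*pi/4)} = 4*sqrt(2)

E = 2, F = 0, G = u^2, so EG − F² = 2*u^2. Taking the positive square root: √(EG − F²) = sqrt(2)*Abs(u). At (u, v) = (4, 3*pi/4): 4*sqrt(2).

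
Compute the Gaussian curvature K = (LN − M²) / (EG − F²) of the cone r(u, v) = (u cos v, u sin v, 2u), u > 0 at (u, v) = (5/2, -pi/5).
K = 0

Coefficients of the first fundamental form: E = 5, F = 0, G = u^2.
Coefficients of the second fundamental form: L = 0, M = 0, N = 2*sqrt(5)*u^2/(5*Abs(u)).
Assemble K = (LN − M²)/(EG − F²) = 0. At (u, v) = (5/2, -pi/5): K = 0.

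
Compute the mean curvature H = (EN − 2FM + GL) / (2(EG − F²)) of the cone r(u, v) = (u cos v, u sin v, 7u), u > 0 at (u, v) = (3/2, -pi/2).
H = 7*sqrt(2)/30

With E = 50, F = 0, G = u^2, L = 0, M = 0, N = 7*sqrt(2)*u^2/(10*Abs(u)), assemble
  H = (EN − 2FM + GL) / (2(EG − F²)) = 7*sqrt(2)/(20*Abs(u)).
At (u, v) = (3/2, -pi/2): H = 7*sqrt(2)/30.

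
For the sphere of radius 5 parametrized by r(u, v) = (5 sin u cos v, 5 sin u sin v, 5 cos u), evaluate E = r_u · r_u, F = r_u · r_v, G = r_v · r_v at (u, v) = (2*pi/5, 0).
E = 25;  F = 0;  G = 25*sqrt(5)/8 + 125/8

Partials: r_u = (5*cos(u)*cos(v), 5*sin(v)*cos(u), -5*sin(u)), r_v = (-5*sin(u)*sin(v), 5*sin(u)*cos(v), 0). As functions of (u, v):
  E = r_u · r_u = 25,
  F = r_u · r_v = 0,
  G = r_v · r_v = 25*sin(u)^2.
Evaluating at (u, v) = (2*pi/5, 0): E = 25, F = 0, G = 25*sqrt(5)/8 + 125/8.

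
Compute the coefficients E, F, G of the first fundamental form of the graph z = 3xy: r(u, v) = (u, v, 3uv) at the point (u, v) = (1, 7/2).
E = 445/4;  F = 63/2;  G = 10

Partials: r_u = (1, 0, 3*v), r_v = (0, 1, 3*u). As functions of (u, v):
  E = r_u · r_u = 9*v^2 + 1,
  F = r_u · r_v = 9*u*v,
  G = r_v · r_v = 9*u^2 + 1.
Evaluating at (u, v) = (1, 7/2): E = 445/4, F = 63/2, G = 10.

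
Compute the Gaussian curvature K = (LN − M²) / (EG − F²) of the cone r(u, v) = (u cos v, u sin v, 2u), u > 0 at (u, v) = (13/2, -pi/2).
K = 0

Coefficients of the first fundamental form: E = 5, F = 0, G = u^2.
Coefficients of the second fundamental form: L = 0, M = 0, N = 2*sqrt(5)*u^2/(5*Abs(u)).
Assemble K = (LN − M²)/(EG − F²) = 0. At (u, v) = (13/2, -pi/2): K = 0.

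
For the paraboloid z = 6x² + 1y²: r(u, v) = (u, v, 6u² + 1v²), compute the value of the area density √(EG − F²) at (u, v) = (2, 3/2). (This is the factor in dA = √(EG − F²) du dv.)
√(EG − F²)|_{(2, 3/2)} = sqrt(586)

E = 144*u^2 + 1, F = 24*u*v, G = 4*v^2 + 1, so EG − F² = 144*u^2 + 4*v^2 + 1. Taking the positive square root: √(EG − F²) = sqrt(144*u^2 + 4*v^2 + 1). At (u, v) = (2, 3/2): sqrt(586).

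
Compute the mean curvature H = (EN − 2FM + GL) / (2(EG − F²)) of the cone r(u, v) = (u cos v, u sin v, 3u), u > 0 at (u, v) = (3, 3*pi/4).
H = sqrt(10)/20

With E = 10, F = 0, G = u^2, L = 0, M = 0, N = 3*sqrt(10)*u^2/(10*Abs(u)), assemble
  H = (EN − 2FM + GL) / (2(EG − F²)) = 3*sqrt(10)/(20*Abs(u)).
At (u, v) = (3, 3*pi/4): H = sqrt(10)/20.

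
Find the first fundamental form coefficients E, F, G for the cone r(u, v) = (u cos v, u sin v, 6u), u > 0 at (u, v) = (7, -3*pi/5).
E = 37;  F = 0;  G = 49

Partials: r_u = (cos(v), sin(v), 6), r_v = (-u*sin(v), u*cos(v), 0). As functions of (u, v):
  E = r_u · r_u = 37,
  F = r_u · r_v = 0,
  G = r_v · r_v = u^2.
Evaluating at (u, v) = (7, -3*pi/5): E = 37, F = 0, G = 49.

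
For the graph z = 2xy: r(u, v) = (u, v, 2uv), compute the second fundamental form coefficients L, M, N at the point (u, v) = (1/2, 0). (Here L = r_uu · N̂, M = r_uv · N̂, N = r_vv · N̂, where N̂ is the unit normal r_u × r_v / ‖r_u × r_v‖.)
L = 0;  M = sqrt(2);  N = 0

Compute the unit normal N̂(u, v) = (-2*v/sqrt(4*u^2 + 4*v^2 + 1), -2*u/sqrt(4*u^2 + 4*v^2 + 1), 1/sqrt(4*u^2 + 4*v^2 + 1)), and the second partials r_uu, r_uv, r_vv. Take dot products:
  L(u, v) = r_uu · N̂ = 0,
  M(u, v) = r_uv · N̂ = 2/sqrt(4*u^2 + 4*v^2 + 1),
  N(u, v) = r_vv · N̂ = 0.
Evaluating at (u, v) = (1/2, 0):
  L = 0, M = sqrt(2), N = 0.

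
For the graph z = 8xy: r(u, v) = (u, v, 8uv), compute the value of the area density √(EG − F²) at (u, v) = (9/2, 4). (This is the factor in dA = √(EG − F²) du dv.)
√(EG − F²)|_{(9/2, 4)} = sqrt(2321)

E = 64*v^2 + 1, F = 64*u*v, G = 64*u^2 + 1, so EG − F² = 64*u^2 + 64*v^2 + 1. Taking the positive square root: √(EG − F²) = sqrt(64*u^2 + 64*v^2 + 1). At (u, v) = (9/2, 4): sqrt(2321).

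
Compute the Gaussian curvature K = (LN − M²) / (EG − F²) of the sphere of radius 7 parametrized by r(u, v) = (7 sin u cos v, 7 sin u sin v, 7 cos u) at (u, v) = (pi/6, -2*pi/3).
K = 1/49

Coefficients of the first fundamental form: E = 49, F = 0, G = 49*sin(u)^2.
Coefficients of the second fundamental form: L = -7*sin(u)/Abs(sin(u)), M = 0, N = -7*sin(u)^3/Abs(sin(u)).
Assemble K = (LN − M²)/(EG − F²) = 1/49. At (u, v) = (pi/6, -2*pi/3): K = 1/49.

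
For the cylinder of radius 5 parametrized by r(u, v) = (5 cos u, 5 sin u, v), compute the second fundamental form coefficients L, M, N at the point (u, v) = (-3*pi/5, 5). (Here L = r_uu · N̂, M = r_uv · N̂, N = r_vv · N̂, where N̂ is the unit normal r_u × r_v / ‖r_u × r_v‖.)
L = -5;  M = 0;  N = 0

Compute the unit normal N̂(u, v) = (cos(u), sin(u), 0), and the second partials r_uu, r_uv, r_vv. Take dot products:
  L(u, v) = r_uu · N̂ = -5,
  M(u, v) = r_uv · N̂ = 0,
  N(u, v) = r_vv · N̂ = 0.
Evaluating at (u, v) = (-3*pi/5, 5):
  L = -5, M = 0, N = 0.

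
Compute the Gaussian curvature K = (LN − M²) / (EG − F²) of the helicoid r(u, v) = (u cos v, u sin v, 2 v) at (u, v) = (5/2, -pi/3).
K = -64/1681

Coefficients of the first fundamental form: E = 1, F = 0, G = u^2 + 4.
Coefficients of the second fundamental form: L = 0, M = -2/sqrt(u^2 + 4), N = 0.
Assemble K = (LN − M²)/(EG − F²) = -4/(u^2 + 4)^2. At (u, v) = (5/2, -pi/3): K = -64/1681.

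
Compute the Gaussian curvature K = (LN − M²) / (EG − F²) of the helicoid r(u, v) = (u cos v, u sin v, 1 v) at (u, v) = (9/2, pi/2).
K = -16/7225

Coefficients of the first fundamental form: E = 1, F = 0, G = u^2 + 1.
Coefficients of the second fundamental form: L = 0, M = -1/sqrt(u^2 + 1), N = 0.
Assemble K = (LN − M²)/(EG − F²) = -1/(u^2 + 1)^2. At (u, v) = (9/2, pi/2): K = -16/7225.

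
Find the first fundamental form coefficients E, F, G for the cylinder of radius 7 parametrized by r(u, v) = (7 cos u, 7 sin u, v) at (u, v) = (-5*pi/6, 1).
E = 49;  F = 0;  G = 1

Partials: r_u = (-7*sin(u), 7*cos(u), 0), r_v = (0, 0, 1). As functions of (u, v):
  E = r_u · r_u = 49,
  F = r_u · r_v = 0,
  G = r_v · r_v = 1.
Evaluating at (u, v) = (-5*pi/6, 1): E = 49, F = 0, G = 1.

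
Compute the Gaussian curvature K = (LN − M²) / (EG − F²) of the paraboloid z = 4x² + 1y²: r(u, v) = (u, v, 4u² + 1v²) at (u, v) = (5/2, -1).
K = 16/164025

Coefficients of the first fundamental form: E = 64*u^2 + 1, F = 16*u*v, G = 4*v^2 + 1.
Coefficients of the second fundamental form: L = 8/sqrt(64*u^2 + 4*v^2 + 1), M = 0, N = 2/sqrt(64*u^2 + 4*v^2 + 1).
Assemble K = (LN − M²)/(EG − F²) = 16/(4096*u^4 + 512*u^2*v^2 + 128*u^2 + 16*v^4 + 8*v^2 + 1). At (u, v) = (5/2, -1): K = 16/164025.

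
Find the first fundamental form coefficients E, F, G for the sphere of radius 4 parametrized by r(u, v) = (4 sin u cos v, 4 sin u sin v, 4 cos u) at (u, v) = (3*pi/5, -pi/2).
E = 16;  F = 0;  G = 2*sqrt(5) + 10

Partials: r_u = (4*cos(u)*cos(v), 4*sin(v)*cos(u), -4*sin(u)), r_v = (-4*sin(u)*sin(v), 4*sin(u)*cos(v), 0). As functions of (u, v):
  E = r_u · r_u = 16,
  F = r_u · r_v = 0,
  G = r_v · r_v = 16*sin(u)^2.
Evaluating at (u, v) = (3*pi/5, -pi/2): E = 16, F = 0, G = 2*sqrt(5) + 10.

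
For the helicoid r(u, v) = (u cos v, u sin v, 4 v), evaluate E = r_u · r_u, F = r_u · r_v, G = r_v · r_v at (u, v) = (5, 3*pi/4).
E = 1;  F = 0;  G = 41

Partials: r_u = (cos(v), sin(v), 0), r_v = (-u*sin(v), u*cos(v), 4). As functions of (u, v):
  E = r_u · r_u = 1,
  F = r_u · r_v = 0,
  G = r_v · r_v = u^2 + 16.
Evaluating at (u, v) = (5, 3*pi/4): E = 1, F = 0, G = 41.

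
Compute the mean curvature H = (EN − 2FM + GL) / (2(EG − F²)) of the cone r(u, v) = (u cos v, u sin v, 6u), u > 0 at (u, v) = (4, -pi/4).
H = 3*sqrt(37)/148

With E = 37, F = 0, G = u^2, L = 0, M = 0, N = 6*sqrt(37)*u^2/(37*Abs(u)), assemble
  H = (EN − 2FM + GL) / (2(EG − F²)) = 3*sqrt(37)/(37*Abs(u)).
At (u, v) = (4, -pi/4): H = 3*sqrt(37)/148.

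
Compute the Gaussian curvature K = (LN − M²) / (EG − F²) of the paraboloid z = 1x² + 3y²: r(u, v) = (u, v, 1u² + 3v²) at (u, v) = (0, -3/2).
K = 3/1681

Coefficients of the first fundamental form: E = 4*u^2 + 1, F = 12*u*v, G = 36*v^2 + 1.
Coefficients of the second fundamental form: L = 2/sqrt(4*u^2 + 36*v^2 + 1), M = 0, N = 6/sqrt(4*u^2 + 36*v^2 + 1).
Assemble K = (LN − M²)/(EG − F²) = 12/(16*u^4 + 288*u^2*v^2 + 8*u^2 + 1296*v^4 + 72*v^2 + 1). At (u, v) = (0, -3/2): K = 3/1681.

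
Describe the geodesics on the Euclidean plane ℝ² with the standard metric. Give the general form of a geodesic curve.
Geodesics on the plane are straight lines (in the standard parametrization, α(t) = p + t · v with p, v ∈ ℝ²).

The geodesic equation on the plane reduces to α̈ = 0 (Christoffel symbols vanish in Cartesian coordinates), so α(t) = p + t · v. Geodesics are exactly straight lines.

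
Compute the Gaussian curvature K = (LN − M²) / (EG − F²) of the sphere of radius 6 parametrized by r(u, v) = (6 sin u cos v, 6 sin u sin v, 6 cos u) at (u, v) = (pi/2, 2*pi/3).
K = 1/36

Coefficients of the first fundamental form: E = 36, F = 0, G = 36*sin(u)^2.
Coefficients of the second fundamental form: L = -6*sin(u)/Abs(sin(u)), M = 0, N = -6*sin(u)^3/Abs(sin(u)).
Assemble K = (LN − M²)/(EG − F²) = 1/36. At (u, v) = (pi/2, 2*pi/3): K = 1/36.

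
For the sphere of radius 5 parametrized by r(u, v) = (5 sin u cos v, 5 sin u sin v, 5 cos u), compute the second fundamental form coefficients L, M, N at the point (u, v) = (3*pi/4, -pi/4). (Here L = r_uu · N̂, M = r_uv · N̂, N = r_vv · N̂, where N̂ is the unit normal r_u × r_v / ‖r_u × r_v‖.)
L = -5;  M = 0;  N = -5/2

Compute the unit normal N̂(u, v) = (sin(u)^2*cos(v)/Abs(sin(u)), sin(u)^2*sin(v)/Abs(sin(u)), sin(2*u)/(2*Abs(sin(u)))), and the second partials r_uu, r_uv, r_vv. Take dot products:
  L(u, v) = r_uu · N̂ = -5*sin(u)/Abs(sin(u)),
  M(u, v) = r_uv · N̂ = 0,
  N(u, v) = r_vv · N̂ = -5*sin(u)^3/Abs(sin(u)).
Evaluating at (u, v) = (3*pi/4, -pi/4):
  L = -5, M = 0, N = -5/2.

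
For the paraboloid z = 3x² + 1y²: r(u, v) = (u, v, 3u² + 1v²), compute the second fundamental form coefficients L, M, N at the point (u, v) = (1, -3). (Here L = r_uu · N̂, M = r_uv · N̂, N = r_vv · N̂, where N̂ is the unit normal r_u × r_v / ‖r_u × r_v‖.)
L = 6*sqrt(73)/73;  M = 0;  N = 2*sqrt(73)/73

Compute the unit normal N̂(u, v) = (-6*u/sqrt(36*u^2 + 4*v^2 + 1), -2*v/sqrt(36*u^2 + 4*v^2 + 1), 1/sqrt(36*u^2 + 4*v^2 + 1)), and the second partials r_uu, r_uv, r_vv. Take dot products:
  L(u, v) = r_uu · N̂ = 6/sqrt(36*u^2 + 4*v^2 + 1),
  M(u, v) = r_uv · N̂ = 0,
  N(u, v) = r_vv · N̂ = 2/sqrt(36*u^2 + 4*v^2 + 1).
Evaluating at (u, v) = (1, -3):
  L = 6*sqrt(73)/73, M = 0, N = 2*sqrt(73)/73.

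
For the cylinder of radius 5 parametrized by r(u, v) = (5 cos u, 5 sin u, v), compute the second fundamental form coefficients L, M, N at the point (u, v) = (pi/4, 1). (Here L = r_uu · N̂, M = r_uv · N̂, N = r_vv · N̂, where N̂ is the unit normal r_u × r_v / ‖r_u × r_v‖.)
L = -5;  M = 0;  N = 0

Compute the unit normal N̂(u, v) = (cos(u), sin(u), 0), and the second partials r_uu, r_uv, r_vv. Take dot products:
  L(u, v) = r_uu · N̂ = -5,
  M(u, v) = r_uv · N̂ = 0,
  N(u, v) = r_vv · N̂ = 0.
Evaluating at (u, v) = (pi/4, 1):
  L = -5, M = 0, N = 0.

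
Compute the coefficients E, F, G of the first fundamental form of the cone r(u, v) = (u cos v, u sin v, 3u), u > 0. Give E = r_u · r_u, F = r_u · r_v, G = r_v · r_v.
E = 10;  F = 0;  G = u^2

Compute partials: r_u = (cos(v), sin(v), 3), r_v = (-u*sin(v), u*cos(v), 0). Then
  E = r_u · r_u = 10,
  F = r_u · r_v = 0,
  G = r_v · r_v = u^2.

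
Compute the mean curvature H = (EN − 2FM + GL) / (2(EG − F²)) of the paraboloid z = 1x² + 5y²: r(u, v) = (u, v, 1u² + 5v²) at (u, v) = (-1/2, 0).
H = 11*sqrt(2)/4

With E = 4*u^2 + 1, F = 20*u*v, G = 100*v^2 + 1, L = 2/sqrt(4*u^2 + 100*v^2 + 1), M = 0, N = 10/sqrt(4*u^2 + 100*v^2 + 1), assemble
  H = (EN − 2FM + GL) / (2(EG − F²)) = 2*(10*u^2 + 50*v^2 + 3)/(4*u^2 + 100*v^2 + 1)^(3/2).
At (u, v) = (-1/2, 0): H = 11*sqrt(2)/4.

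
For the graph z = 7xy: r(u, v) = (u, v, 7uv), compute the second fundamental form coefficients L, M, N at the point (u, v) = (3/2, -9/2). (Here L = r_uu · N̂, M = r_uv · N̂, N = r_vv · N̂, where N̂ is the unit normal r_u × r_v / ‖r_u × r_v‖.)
L = 0;  M = 7*sqrt(4414)/2207;  N = 0

Compute the unit normal N̂(u, v) = (-7*v/sqrt(49*u^2 + 49*v^2 + 1), -7*u/sqrt(49*u^2 + 49*v^2 + 1), 1/sqrt(49*u^2 + 49*v^2 + 1)), and the second partials r_uu, r_uv, r_vv. Take dot products:
  L(u, v) = r_uu · N̂ = 0,
  M(u, v) = r_uv · N̂ = 7/sqrt(49*u^2 + 49*v^2 + 1),
  N(u, v) = r_vv · N̂ = 0.
Evaluating at (u, v) = (3/2, -9/2):
  L = 0, M = 7*sqrt(4414)/2207, N = 0.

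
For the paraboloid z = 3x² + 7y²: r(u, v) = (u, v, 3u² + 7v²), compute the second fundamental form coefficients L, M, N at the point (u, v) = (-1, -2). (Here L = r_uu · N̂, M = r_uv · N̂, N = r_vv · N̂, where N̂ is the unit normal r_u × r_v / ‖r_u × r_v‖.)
L = 6*sqrt(821)/821;  M = 0;  N = 14*sqrt(821)/821

Compute the unit normal N̂(u, v) = (-6*u/sqrt(36*u^2 + 196*v^2 + 1), -14*v/sqrt(36*u^2 + 196*v^2 + 1), 1/sqrt(36*u^2 + 196*v^2 + 1)), and the second partials r_uu, r_uv, r_vv. Take dot products:
  L(u, v) = r_uu · N̂ = 6/sqrt(36*u^2 + 196*v^2 + 1),
  M(u, v) = r_uv · N̂ = 0,
  N(u, v) = r_vv · N̂ = 14/sqrt(36*u^2 + 196*v^2 + 1).
Evaluating at (u, v) = (-1, -2):
  L = 6*sqrt(821)/821, M = 0, N = 14*sqrt(821)/821.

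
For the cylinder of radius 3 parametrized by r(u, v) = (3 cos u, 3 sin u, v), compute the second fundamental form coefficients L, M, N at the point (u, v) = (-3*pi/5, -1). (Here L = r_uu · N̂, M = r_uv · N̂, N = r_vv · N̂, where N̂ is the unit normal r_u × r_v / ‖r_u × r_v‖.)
L = -3;  M = 0;  N = 0

Compute the unit normal N̂(u, v) = (cos(u), sin(u), 0), and the second partials r_uu, r_uv, r_vv. Take dot products:
  L(u, v) = r_uu · N̂ = -3,
  M(u, v) = r_uv · N̂ = 0,
  N(u, v) = r_vv · N̂ = 0.
Evaluating at (u, v) = (-3*pi/5, -1):
  L = -3, M = 0, N = 0.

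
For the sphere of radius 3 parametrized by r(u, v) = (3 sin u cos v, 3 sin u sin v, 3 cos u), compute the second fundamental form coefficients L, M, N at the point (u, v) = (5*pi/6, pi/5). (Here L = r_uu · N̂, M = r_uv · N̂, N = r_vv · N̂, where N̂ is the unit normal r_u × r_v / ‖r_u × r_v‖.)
L = -3;  M = 0;  N = -3/4

Compute the unit normal N̂(u, v) = (sin(u)^2*cos(v)/Abs(sin(u)), sin(u)^2*sin(v)/Abs(sin(u)), sin(2*u)/(2*Abs(sin(u)))), and the second partials r_uu, r_uv, r_vv. Take dot products:
  L(u, v) = r_uu · N̂ = -3*sin(u)/Abs(sin(u)),
  M(u, v) = r_uv · N̂ = 0,
  N(u, v) = r_vv · N̂ = -3*sin(u)^3/Abs(sin(u)).
Evaluating at (u, v) = (5*pi/6, pi/5):
  L = -3, M = 0, N = -3/4.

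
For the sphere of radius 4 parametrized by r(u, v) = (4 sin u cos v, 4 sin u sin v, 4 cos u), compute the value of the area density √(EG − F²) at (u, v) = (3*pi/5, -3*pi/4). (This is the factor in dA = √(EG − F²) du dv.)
√(EG − F²)|_{(3*pi/5, -3*pi/4)} = 4*sqrt(2*sqrt(5) + 10)

E = 16, F = 0, G = 16*sin(u)^2, so EG − F² = 256*sin(u)^2. Taking the positive square root: √(EG − F²) = 16*Abs(sin(u)). At (u, v) = (3*pi/5, -3*pi/4): 4*sqrt(2*sqrt(5) + 10).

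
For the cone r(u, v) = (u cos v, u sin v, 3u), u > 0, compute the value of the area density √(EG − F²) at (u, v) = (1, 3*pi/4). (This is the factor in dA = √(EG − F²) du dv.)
√(EG − F²)|_{(1, 3*pi/4)} = sqrt(10)

E = 10, F = 0, G = u^2, so EG − F² = 10*u^2. Taking the positive square root: √(EG − F²) = sqrt(10)*Abs(u). At (u, v) = (1, 3*pi/4): sqrt(10).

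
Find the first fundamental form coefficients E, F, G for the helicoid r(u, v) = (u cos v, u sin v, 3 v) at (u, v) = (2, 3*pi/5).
E = 1;  F = 0;  G = 13

Partials: r_u = (cos(v), sin(v), 0), r_v = (-u*sin(v), u*cos(v), 3). As functions of (u, v):
  E = r_u · r_u = 1,
  F = r_u · r_v = 0,
  G = r_v · r_v = u^2 + 9.
Evaluating at (u, v) = (2, 3*pi/5): E = 1, F = 0, G = 13.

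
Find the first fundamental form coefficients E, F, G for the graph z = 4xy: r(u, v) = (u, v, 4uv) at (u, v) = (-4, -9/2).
E = 325;  F = 288;  G = 257

Partials: r_u = (1, 0, 4*v), r_v = (0, 1, 4*u). As functions of (u, v):
  E = r_u · r_u = 16*v^2 + 1,
  F = r_u · r_v = 16*u*v,
  G = r_v · r_v = 16*u^2 + 1.
Evaluating at (u, v) = (-4, -9/2): E = 325, F = 288, G = 257.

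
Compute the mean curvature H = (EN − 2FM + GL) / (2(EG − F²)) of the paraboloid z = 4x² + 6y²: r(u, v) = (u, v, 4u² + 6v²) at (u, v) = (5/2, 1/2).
H = 2554*sqrt(437)/190969

With E = 64*u^2 + 1, F = 96*u*v, G = 144*v^2 + 1, L = 8/sqrt(64*u^2 + 144*v^2 + 1), M = 0, N = 12/sqrt(64*u^2 + 144*v^2 + 1), assemble
  H = (EN − 2FM + GL) / (2(EG − F²)) = 2*(192*u^2 + 288*v^2 + 5)/(64*u^2 + 144*v^2 + 1)^(3/2).
At (u, v) = (5/2, 1/2): H = 2554*sqrt(437)/190969.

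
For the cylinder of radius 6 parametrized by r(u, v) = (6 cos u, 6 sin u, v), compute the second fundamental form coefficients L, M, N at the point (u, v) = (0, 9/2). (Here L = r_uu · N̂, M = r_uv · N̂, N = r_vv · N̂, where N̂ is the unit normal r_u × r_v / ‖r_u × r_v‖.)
L = -6;  M = 0;  N = 0

Compute the unit normal N̂(u, v) = (cos(u), sin(u), 0), and the second partials r_uu, r_uv, r_vv. Take dot products:
  L(u, v) = r_uu · N̂ = -6,
  M(u, v) = r_uv · N̂ = 0,
  N(u, v) = r_vv · N̂ = 0.
Evaluating at (u, v) = (0, 9/2):
  L = -6, M = 0, N = 0.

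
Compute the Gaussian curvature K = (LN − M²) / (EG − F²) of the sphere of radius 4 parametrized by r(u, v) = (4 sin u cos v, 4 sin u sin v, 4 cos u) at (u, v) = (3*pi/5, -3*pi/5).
K = 1/16

Coefficients of the first fundamental form: E = 16, F = 0, G = 16*sin(u)^2.
Coefficients of the second fundamental form: L = -4*sin(u)/Abs(sin(u)), M = 0, N = -4*sin(u)^3/Abs(sin(u)).
Assemble K = (LN − M²)/(EG − F²) = 1/16. At (u, v) = (3*pi/5, -3*pi/5): K = 1/16.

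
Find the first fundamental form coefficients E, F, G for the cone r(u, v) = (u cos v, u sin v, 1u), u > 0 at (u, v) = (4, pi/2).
E = 2;  F = 0;  G = 16

Partials: r_u = (cos(v), sin(v), 1), r_v = (-u*sin(v), u*cos(v), 0). As functions of (u, v):
  E = r_u · r_u = 2,
  F = r_u · r_v = 0,
  G = r_v · r_v = u^2.
Evaluating at (u, v) = (4, pi/2): E = 2, F = 0, G = 16.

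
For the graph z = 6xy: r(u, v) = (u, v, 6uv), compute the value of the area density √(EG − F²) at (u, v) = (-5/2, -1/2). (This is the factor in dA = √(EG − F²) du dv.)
√(EG − F²)|_{(-5/2, -1/2)} = sqrt(235)

E = 36*v^2 + 1, F = 36*u*v, G = 36*u^2 + 1, so EG − F² = 36*u^2 + 36*v^2 + 1. Taking the positive square root: √(EG − F²) = sqrt(36*u^2 + 36*v^2 + 1). At (u, v) = (-5/2, -1/2): sqrt(235).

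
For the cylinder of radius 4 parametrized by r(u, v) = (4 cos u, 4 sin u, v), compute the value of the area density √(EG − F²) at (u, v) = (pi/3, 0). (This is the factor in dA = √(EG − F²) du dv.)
√(EG − F²)|_{(pi/3, 0)} = 4

E = 16, F = 0, G = 1, so EG − F² = 16. Taking the positive square root: √(EG − F²) = 4. At (u, v) = (pi/3, 0): 4.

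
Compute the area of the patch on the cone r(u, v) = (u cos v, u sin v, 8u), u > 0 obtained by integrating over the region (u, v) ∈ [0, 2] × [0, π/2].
Area = sqrt(65)*pi

Area = ∫∫ √(EG − F²) du dv with √(EG − F²) = sqrt(65)*Abs(u). Integrating over [0, 2] × [0, π/2] gives sqrt(65)*pi.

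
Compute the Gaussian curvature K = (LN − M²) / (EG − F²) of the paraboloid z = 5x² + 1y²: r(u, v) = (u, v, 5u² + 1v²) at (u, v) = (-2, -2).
K = 20/173889

Coefficients of the first fundamental form: E = 100*u^2 + 1, F = 20*u*v, G = 4*v^2 + 1.
Coefficients of the second fundamental form: L = 10/sqrt(100*u^2 + 4*v^2 + 1), M = 0, N = 2/sqrt(100*u^2 + 4*v^2 + 1).
Assemble K = (LN − M²)/(EG − F²) = 20/(10000*u^4 + 800*u^2*v^2 + 200*u^2 + 16*v^4 + 8*v^2 + 1). At (u, v) = (-2, -2): K = 20/173889.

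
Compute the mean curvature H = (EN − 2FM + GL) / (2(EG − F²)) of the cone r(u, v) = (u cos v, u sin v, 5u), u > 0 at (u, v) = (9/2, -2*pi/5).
H = 5*sqrt(26)/234

With E = 26, F = 0, G = u^2, L = 0, M = 0, N = 5*sqrt(26)*u^2/(26*Abs(u)), assemble
  H = (EN − 2FM + GL) / (2(EG − F²)) = 5*sqrt(26)/(52*Abs(u)).
At (u, v) = (9/2, -2*pi/5): H = 5*sqrt(26)/234.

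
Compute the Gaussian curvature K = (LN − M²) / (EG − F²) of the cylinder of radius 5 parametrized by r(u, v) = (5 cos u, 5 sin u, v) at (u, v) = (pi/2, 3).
K = 0

Coefficients of the first fundamental form: E = 25, F = 0, G = 1.
Coefficients of the second fundamental form: L = -5, M = 0, N = 0.
Assemble K = (LN − M²)/(EG − F²) = 0. At (u, v) = (pi/2, 3): K = 0.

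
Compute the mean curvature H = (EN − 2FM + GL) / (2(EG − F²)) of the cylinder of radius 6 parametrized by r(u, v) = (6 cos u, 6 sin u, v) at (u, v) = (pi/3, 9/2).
H = -1/12

With E = 36, F = 0, G = 1, L = -6, M = 0, N = 0, assemble
  H = (EN − 2FM + GL) / (2(EG − F²)) = -1/12.
At (u, v) = (pi/3, 9/2): H = -1/12.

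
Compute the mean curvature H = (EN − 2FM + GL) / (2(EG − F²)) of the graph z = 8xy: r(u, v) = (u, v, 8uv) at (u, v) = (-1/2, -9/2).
H = -1152*sqrt(1313)/1723969

With E = 64*v^2 + 1, F = 64*u*v, G = 64*u^2 + 1, L = 0, M = 8/sqrt(64*u^2 + 64*v^2 + 1), N = 0, assemble
  H = (EN − 2FM + GL) / (2(EG − F²)) = -512*u*v/(64*u^2 + 64*v^2 + 1)^(3/2).
At (u, v) = (-1/2, -9/2): H = -1152*sqrt(1313)/1723969.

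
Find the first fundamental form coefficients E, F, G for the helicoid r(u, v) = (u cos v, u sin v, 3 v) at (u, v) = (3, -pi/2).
E = 1;  F = 0;  G = 18

Partials: r_u = (cos(v), sin(v), 0), r_v = (-u*sin(v), u*cos(v), 3). As functions of (u, v):
  E = r_u · r_u = 1,
  F = r_u · r_v = 0,
  G = r_v · r_v = u^2 + 9.
Evaluating at (u, v) = (3, -pi/2): E = 1, F = 0, G = 18.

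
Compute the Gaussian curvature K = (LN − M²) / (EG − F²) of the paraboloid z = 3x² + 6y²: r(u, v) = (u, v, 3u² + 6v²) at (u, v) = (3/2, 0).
K = 18/1681

Coefficients of the first fundamental form: E = 36*u^2 + 1, F = 72*u*v, G = 144*v^2 + 1.
Coefficients of the second fundamental form: L = 6/sqrt(36*u^2 + 144*v^2 + 1), M = 0, N = 12/sqrt(36*u^2 + 144*v^2 + 1).
Assemble K = (LN − M²)/(EG − F²) = 72/(1296*u^4 + 10368*u^2*v^2 + 72*u^2 + 20736*v^4 + 288*v^2 + 1). At (u, v) = (3/2, 0): K = 18/1681.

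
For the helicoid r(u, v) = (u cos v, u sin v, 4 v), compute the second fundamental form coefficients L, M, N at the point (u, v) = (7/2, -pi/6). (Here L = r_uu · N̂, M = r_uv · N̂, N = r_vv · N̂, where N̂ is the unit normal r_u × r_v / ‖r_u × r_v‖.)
L = 0;  M = -8*sqrt(113)/113;  N = 0

Compute the unit normal N̂(u, v) = (4*sin(v)/sqrt(u^2 + 16), -4*cos(v)/sqrt(u^2 + 16), u/sqrt(u^2 + 16)), and the second partials r_uu, r_uv, r_vv. Take dot products:
  L(u, v) = r_uu · N̂ = 0,
  M(u, v) = r_uv · N̂ = -4/sqrt(u^2 + 16),
  N(u, v) = r_vv · N̂ = 0.
Evaluating at (u, v) = (7/2, -pi/6):
  L = 0, M = -8*sqrt(113)/113, N = 0.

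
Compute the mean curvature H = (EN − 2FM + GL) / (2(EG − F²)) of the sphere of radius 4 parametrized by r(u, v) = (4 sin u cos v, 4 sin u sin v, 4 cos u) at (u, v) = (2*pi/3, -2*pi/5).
H = -1/4

With E = 16, F = 0, G = 16*sin(u)^2, L = -4*sin(u)/Abs(sin(u)), M = 0, N = -4*sin(u)^3/Abs(sin(u)), assemble
  H = (EN − 2FM + GL) / (2(EG − F²)) = -sin(u)/(4*Abs(sin(u))).
At (u, v) = (2*pi/3, -2*pi/5): H = -1/4.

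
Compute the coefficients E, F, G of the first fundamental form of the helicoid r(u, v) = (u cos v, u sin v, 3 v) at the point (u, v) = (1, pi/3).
E = 1;  F = 0;  G = 10

Partials: r_u = (cos(v), sin(v), 0), r_v = (-u*sin(v), u*cos(v), 3). As functions of (u, v):
  E = r_u · r_u = 1,
  F = r_u · r_v = 0,
  G = r_v · r_v = u^2 + 9.
Evaluating at (u, v) = (1, pi/3): E = 1, F = 0, G = 10.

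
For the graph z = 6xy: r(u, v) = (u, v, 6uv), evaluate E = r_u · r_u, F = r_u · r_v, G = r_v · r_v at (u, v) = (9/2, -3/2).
E = 82;  F = -243;  G = 730

Partials: r_u = (1, 0, 6*v), r_v = (0, 1, 6*u). As functions of (u, v):
  E = r_u · r_u = 36*v^2 + 1,
  F = r_u · r_v = 36*u*v,
  G = r_v · r_v = 36*u^2 + 1.
Evaluating at (u, v) = (9/2, -3/2): E = 82, F = -243, G = 730.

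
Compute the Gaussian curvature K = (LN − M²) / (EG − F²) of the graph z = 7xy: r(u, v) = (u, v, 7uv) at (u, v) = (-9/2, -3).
K = -784/32913169

Coefficients of the first fundamental form: E = 49*v^2 + 1, F = 49*u*v, G = 49*u^2 + 1.
Coefficients of the second fundamental form: L = 0, M = 7/sqrt(49*u^2 + 49*v^2 + 1), N = 0.
Assemble K = (LN − M²)/(EG − F²) = -49/(2401*u^4 + 4802*u^2*v^2 + 98*u^2 + 2401*v^4 + 98*v^2 + 1). At (u, v) = (-9/2, -3): K = -784/32913169.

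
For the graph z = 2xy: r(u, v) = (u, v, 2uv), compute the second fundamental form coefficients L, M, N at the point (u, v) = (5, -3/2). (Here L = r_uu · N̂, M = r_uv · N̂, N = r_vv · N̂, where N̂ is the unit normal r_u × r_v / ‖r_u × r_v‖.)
L = 0;  M = sqrt(110)/55;  N = 0

Compute the unit normal N̂(u, v) = (-2*v/sqrt(4*u^2 + 4*v^2 + 1), -2*u/sqrt(4*u^2 + 4*v^2 + 1), 1/sqrt(4*u^2 + 4*v^2 + 1)), and the second partials r_uu, r_uv, r_vv. Take dot products:
  L(u, v) = r_uu · N̂ = 0,
  M(u, v) = r_uv · N̂ = 2/sqrt(4*u^2 + 4*v^2 + 1),
  N(u, v) = r_vv · N̂ = 0.
Evaluating at (u, v) = (5, -3/2):
  L = 0, M = sqrt(110)/55, N = 0.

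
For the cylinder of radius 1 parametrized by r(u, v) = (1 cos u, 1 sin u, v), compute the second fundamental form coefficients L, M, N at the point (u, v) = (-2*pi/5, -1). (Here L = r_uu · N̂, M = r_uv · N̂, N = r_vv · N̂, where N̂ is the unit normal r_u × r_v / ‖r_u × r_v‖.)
L = -1;  M = 0;  N = 0

Compute the unit normal N̂(u, v) = (cos(u), sin(u), 0), and the second partials r_uu, r_uv, r_vv. Take dot products:
  L(u, v) = r_uu · N̂ = -1,
  M(u, v) = r_uv · N̂ = 0,
  N(u, v) = r_vv · N̂ = 0.
Evaluating at (u, v) = (-2*pi/5, -1):
  L = -1, M = 0, N = 0.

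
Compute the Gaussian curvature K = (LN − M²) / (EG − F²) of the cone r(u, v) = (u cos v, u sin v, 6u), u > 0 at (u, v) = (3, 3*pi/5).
K = 0

Coefficients of the first fundamental form: E = 37, F = 0, G = u^2.
Coefficients of the second fundamental form: L = 0, M = 0, N = 6*sqrt(37)*u^2/(37*Abs(u)).
Assemble K = (LN − M²)/(EG − F²) = 0. At (u, v) = (3, 3*pi/5): K = 0.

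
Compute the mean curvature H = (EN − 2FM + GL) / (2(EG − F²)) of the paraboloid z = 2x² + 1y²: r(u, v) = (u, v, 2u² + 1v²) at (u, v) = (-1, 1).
H = 3*sqrt(21)/49

With E = 16*u^2 + 1, F = 8*u*v, G = 4*v^2 + 1, L = 4/sqrt(16*u^2 + 4*v^2 + 1), M = 0, N = 2/sqrt(16*u^2 + 4*v^2 + 1), assemble
  H = (EN − 2FM + GL) / (2(EG − F²)) = (16*u^2 + 8*v^2 + 3)/(16*u^2 + 4*v^2 + 1)^(3/2).
At (u, v) = (-1, 1): H = 3*sqrt(21)/49.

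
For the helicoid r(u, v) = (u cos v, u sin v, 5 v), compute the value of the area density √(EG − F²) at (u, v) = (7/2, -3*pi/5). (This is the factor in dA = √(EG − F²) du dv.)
√(EG − F²)|_{(7/2, -3*pi/5)} = sqrt(149)/2

E = 1, F = 0, G = u^2 + 25, so EG − F² = u^2 + 25. Taking the positive square root: √(EG − F²) = sqrt(u^2 + 25). At (u, v) = (7/2, -3*pi/5): sqrt(149)/2.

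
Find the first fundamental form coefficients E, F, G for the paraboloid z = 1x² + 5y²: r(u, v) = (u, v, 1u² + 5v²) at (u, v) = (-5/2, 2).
E = 26;  F = -100;  G = 401

Partials: r_u = (1, 0, 2*u), r_v = (0, 1, 10*v). As functions of (u, v):
  E = r_u · r_u = 4*u^2 + 1,
  F = r_u · r_v = 20*u*v,
  G = r_v · r_v = 100*v^2 + 1.
Evaluating at (u, v) = (-5/2, 2): E = 26, F = -100, G = 401.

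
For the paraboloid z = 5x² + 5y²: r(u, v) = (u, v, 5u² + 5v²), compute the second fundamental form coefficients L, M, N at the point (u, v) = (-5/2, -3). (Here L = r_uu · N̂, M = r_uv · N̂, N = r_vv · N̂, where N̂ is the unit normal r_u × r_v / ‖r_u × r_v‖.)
L = 5*sqrt(1526)/763;  M = 0;  N = 5*sqrt(1526)/763

Compute the unit normal N̂(u, v) = (-10*u/sqrt(100*u^2 + 100*v^2 + 1), -10*v/sqrt(100*u^2 + 100*v^2 + 1), 1/sqrt(100*u^2 + 100*v^2 + 1)), and the second partials r_uu, r_uv, r_vv. Take dot products:
  L(u, v) = r_uu · N̂ = 10/sqrt(100*u^2 + 100*v^2 + 1),
  M(u, v) = r_uv · N̂ = 0,
  N(u, v) = r_vv · N̂ = 10/sqrt(100*u^2 + 100*v^2 + 1).
Evaluating at (u, v) = (-5/2, -3):
  L = 5*sqrt(1526)/763, M = 0, N = 5*sqrt(1526)/763.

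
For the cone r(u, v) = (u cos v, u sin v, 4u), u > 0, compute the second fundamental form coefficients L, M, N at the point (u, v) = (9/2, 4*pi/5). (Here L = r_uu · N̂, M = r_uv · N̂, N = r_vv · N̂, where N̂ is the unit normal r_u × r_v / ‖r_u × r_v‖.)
L = 0;  M = 0;  N = 18*sqrt(17)/17

Compute the unit normal N̂(u, v) = (-4*sqrt(17)*u*cos(v)/(17*Abs(u)), -4*sqrt(17)*u*sin(v)/(17*Abs(u)), sqrt(17)*u/(17*Abs(u))), and the second partials r_uu, r_uv, r_vv. Take dot products:
  L(u, v) = r_uu · N̂ = 0,
  M(u, v) = r_uv · N̂ = 0,
  N(u, v) = r_vv · N̂ = 4*sqrt(17)*u^2/(17*Abs(u)).
Evaluating at (u, v) = (9/2, 4*pi/5):
  L = 0, M = 0, N = 18*sqrt(17)/17.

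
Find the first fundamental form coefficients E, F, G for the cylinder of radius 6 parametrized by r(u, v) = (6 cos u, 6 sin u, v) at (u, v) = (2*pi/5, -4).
E = 36;  F = 0;  G = 1

Partials: r_u = (-6*sin(u), 6*cos(u), 0), r_v = (0, 0, 1). As functions of (u, v):
  E = r_u · r_u = 36,
  F = r_u · r_v = 0,
  G = r_v · r_v = 1.
Evaluating at (u, v) = (2*pi/5, -4): E = 36, F = 0, G = 1.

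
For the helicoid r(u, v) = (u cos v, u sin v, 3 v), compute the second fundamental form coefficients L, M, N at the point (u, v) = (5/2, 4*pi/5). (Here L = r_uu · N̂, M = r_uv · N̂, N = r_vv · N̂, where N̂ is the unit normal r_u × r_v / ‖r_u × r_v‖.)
L = 0;  M = -6*sqrt(61)/61;  N = 0

Compute the unit normal N̂(u, v) = (3*sin(v)/sqrt(u^2 + 9), -3*cos(v)/sqrt(u^2 + 9), u/sqrt(u^2 + 9)), and the second partials r_uu, r_uv, r_vv. Take dot products:
  L(u, v) = r_uu · N̂ = 0,
  M(u, v) = r_uv · N̂ = -3/sqrt(u^2 + 9),
  N(u, v) = r_vv · N̂ = 0.
Evaluating at (u, v) = (5/2, 4*pi/5):
  L = 0, M = -6*sqrt(61)/61, N = 0.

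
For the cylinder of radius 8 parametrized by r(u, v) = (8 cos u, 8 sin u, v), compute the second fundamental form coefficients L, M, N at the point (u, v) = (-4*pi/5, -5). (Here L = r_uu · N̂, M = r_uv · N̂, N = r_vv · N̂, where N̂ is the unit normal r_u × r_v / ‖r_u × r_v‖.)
L = -8;  M = 0;  N = 0

Compute the unit normal N̂(u, v) = (cos(u), sin(u), 0), and the second partials r_uu, r_uv, r_vv. Take dot products:
  L(u, v) = r_uu · N̂ = -8,
  M(u, v) = r_uv · N̂ = 0,
  N(u, v) = r_vv · N̂ = 0.
Evaluating at (u, v) = (-4*pi/5, -5):
  L = -8, M = 0, N = 0.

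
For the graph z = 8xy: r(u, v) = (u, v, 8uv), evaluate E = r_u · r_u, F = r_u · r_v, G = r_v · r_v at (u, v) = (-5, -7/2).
E = 785;  F = 1120;  G = 1601

Partials: r_u = (1, 0, 8*v), r_v = (0, 1, 8*u). As functions of (u, v):
  E = r_u · r_u = 64*v^2 + 1,
  F = r_u · r_v = 64*u*v,
  G = r_v · r_v = 64*u^2 + 1.
Evaluating at (u, v) = (-5, -7/2): E = 785, F = 1120, G = 1601.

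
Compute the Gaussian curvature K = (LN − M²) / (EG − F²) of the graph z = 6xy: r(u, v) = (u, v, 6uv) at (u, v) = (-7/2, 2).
K = -9/85849

Coefficients of the first fundamental form: E = 36*v^2 + 1, F = 36*u*v, G = 36*u^2 + 1.
Coefficients of the second fundamental form: L = 0, M = 6/sqrt(36*u^2 + 36*v^2 + 1), N = 0.
Assemble K = (LN − M²)/(EG − F²) = -36/(1296*u^4 + 2592*u^2*v^2 + 72*u^2 + 1296*v^4 + 72*v^2 + 1). At (u, v) = (-7/2, 2): K = -9/85849.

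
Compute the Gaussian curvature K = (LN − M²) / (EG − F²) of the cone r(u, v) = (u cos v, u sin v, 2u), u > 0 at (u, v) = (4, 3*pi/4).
K = 0

Coefficients of the first fundamental form: E = 5, F = 0, G = u^2.
Coefficients of the second fundamental form: L = 0, M = 0, N = 2*sqrt(5)*u^2/(5*Abs(u)).
Assemble K = (LN − M²)/(EG − F²) = 0. At (u, v) = (4, 3*pi/4): K = 0.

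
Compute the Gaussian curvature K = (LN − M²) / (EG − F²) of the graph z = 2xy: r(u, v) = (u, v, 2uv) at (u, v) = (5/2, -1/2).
K = -4/729

Coefficients of the first fundamental form: E = 4*v^2 + 1, F = 4*u*v, G = 4*u^2 + 1.
Coefficients of the second fundamental form: L = 0, M = 2/sqrt(4*u^2 + 4*v^2 + 1), N = 0.
Assemble K = (LN − M²)/(EG − F²) = -4/(16*u^4 + 32*u^2*v^2 + 8*u^2 + 16*v^4 + 8*v^2 + 1). At (u, v) = (5/2, -1/2): K = -4/729.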